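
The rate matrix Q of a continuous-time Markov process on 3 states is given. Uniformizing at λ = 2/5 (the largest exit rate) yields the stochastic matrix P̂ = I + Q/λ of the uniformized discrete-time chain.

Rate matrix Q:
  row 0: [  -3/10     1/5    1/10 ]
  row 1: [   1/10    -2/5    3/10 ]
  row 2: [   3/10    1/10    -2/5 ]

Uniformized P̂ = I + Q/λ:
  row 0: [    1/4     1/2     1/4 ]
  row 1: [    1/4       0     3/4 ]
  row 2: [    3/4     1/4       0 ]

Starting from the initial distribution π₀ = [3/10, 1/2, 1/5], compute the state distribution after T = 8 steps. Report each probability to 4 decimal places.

π = [0.4053, 0.2820, 0.3127]

t=0: π = [0.3000, 0.5000, 0.2000]
t=1: π = [0.3500, 0.2000, 0.4500]
t=2: π = [0.4750, 0.2875, 0.2375]
t=3: π = [0.3688, 0.2969, 0.3344]
t=4: π = [0.4172, 0.2680, 0.3148]
t=5: π = [0.4074, 0.2873, 0.3053]
t=6: π = [0.4026, 0.2800, 0.3173]
t=7: π = [0.4087, 0.2807, 0.3107]
t=8: π = [0.4053, 0.2820, 0.3127]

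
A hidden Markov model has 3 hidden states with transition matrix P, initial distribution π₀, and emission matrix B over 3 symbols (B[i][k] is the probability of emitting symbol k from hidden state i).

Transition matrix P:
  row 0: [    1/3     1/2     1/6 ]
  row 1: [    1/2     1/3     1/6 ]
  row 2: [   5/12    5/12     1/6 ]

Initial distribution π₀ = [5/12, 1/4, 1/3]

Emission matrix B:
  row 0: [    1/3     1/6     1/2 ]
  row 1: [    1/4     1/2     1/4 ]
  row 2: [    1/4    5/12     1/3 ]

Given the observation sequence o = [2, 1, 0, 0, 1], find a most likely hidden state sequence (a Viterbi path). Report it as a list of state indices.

path = [0, 1, 0, 0, 1]

t=0: δ = [2.083e-01, 6.250e-02, 1.111e-01]  (obs o_0=2)
t=1: δ = [1.157e-02, 5.208e-02, 1.447e-02]  ψ = [0, 0, 0]  (obs o_1=1)
t=2: δ = [8.681e-03, 4.340e-03, 2.170e-03]  ψ = [1, 1, 1]  (obs o_2=0)
t=3: δ = [9.645e-04, 1.085e-03, 3.617e-04]  ψ = [0, 0, 0]  (obs o_3=0)
t=4: δ = [9.042e-05, 2.411e-04, 7.535e-05]  ψ = [1, 0, 1]  (obs o_4=1)
backtrack: best end state = 1; path = [0, 1, 0, 0, 1]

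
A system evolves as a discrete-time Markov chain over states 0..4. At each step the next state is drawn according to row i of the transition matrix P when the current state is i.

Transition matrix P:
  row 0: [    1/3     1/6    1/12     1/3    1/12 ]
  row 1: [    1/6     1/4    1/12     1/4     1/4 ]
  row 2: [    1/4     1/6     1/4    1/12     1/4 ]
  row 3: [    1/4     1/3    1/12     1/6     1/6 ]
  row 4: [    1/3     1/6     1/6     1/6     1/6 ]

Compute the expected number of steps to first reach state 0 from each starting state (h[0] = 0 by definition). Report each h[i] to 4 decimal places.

First-step conditioning: h[0] = 0; for i ≠ 0, h[i] = 1 + Σ_k P[i][k]·h[k].
  h[1] = 1 + 1/4·h[1] + 1/12·h[2] + 1/4·h[3] + 1/4·h[4]
  h[2] = 1 + 1/6·h[1] + 1/4·h[2] + 1/12·h[3] + 1/4·h[4]
  h[3] = 1 + 1/3·h[1] + 1/12·h[2] + 1/6·h[3] + 1/6·h[4]
  h[4] = 1 + 1/6·h[1] + 1/6·h[2] + 1/6·h[3] + 1/6·h[4]
Solving the 4×4 linear system over states ≠ 0 gives exactly h = [0, 5034/1153, 4596/1153, 4707/1153, 4251/1153] (h[0] = 0 is the target).

h = [0.0000, 4.3660, 3.9861, 4.0824, 3.6869]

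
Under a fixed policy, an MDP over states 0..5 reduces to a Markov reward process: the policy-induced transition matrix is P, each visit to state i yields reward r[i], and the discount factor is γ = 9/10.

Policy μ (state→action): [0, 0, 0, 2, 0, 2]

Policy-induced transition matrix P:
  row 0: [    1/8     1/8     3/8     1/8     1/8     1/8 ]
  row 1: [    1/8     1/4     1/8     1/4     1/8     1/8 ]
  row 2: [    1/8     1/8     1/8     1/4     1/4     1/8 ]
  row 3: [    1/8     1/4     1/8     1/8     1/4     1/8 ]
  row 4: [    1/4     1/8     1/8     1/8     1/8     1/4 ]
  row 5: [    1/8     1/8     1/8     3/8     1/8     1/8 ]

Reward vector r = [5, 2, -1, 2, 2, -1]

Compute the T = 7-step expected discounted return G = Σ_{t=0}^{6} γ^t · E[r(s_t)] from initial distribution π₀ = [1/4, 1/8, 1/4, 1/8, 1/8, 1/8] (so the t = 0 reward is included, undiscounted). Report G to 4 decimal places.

t=0: π = [0.2500, 0.1250, 0.2500, 0.1250, 0.1250, 0.1250], E[r] = 1.6250, γ^t·E[r] = 1.625000, running G = 1.625000
t=1: π = [0.1406, 0.1563, 0.1875, 0.2031, 0.1719, 0.1406], E[r] = 1.4375, γ^t·E[r] = 1.293750, running G = 2.918750
t=2: π = [0.1465, 0.1699, 0.1602, 0.2031, 0.1738, 0.1465], E[r] = 1.5195, γ^t·E[r] = 1.230820, running G = 4.149570
t=3: π = [0.1467, 0.1716, 0.1616, 0.2029, 0.1704, 0.1467], E[r] = 1.5151, γ^t·E[r] = 1.104535, running G = 5.254105
t=4: π = [0.1463, 0.1718, 0.1617, 0.2033, 0.1706, 0.1463], E[r] = 1.5150, γ^t·E[r] = 0.993961, running G = 6.248066
t=5: π = [0.1463, 0.1719, 0.1616, 0.2033, 0.1706, 0.1463], E[r] = 1.5153, γ^t·E[r] = 0.894754, running G = 7.142820
t=6: π = [0.1463, 0.1719, 0.1616, 0.2033, 0.1706, 0.1463], E[r] = 1.5153, γ^t·E[r] = 0.805271, running G = 7.948091

G = 7.9481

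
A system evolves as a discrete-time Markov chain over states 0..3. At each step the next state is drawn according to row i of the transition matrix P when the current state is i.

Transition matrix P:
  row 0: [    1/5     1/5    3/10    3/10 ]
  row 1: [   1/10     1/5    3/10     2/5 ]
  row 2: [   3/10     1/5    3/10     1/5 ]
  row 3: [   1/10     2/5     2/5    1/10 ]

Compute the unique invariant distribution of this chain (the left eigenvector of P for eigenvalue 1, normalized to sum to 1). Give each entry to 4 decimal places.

π = [0.1832, 0.2487, 0.3244, 0.2437]

Balance equations π_j = Σ_i π_i·P[i][j]:
  π_0 = 1/5·π_0 + 1/10·π_1 + 3/10·π_2 + 1/10·π_3
  π_1 = 1/5·π_0 + 1/5·π_1 + 1/5·π_2 + 2/5·π_3
  π_2 = 3/10·π_0 + 3/10·π_1 + 3/10·π_2 + 2/5·π_3
  normalize: π_0 + π_1 + π_2 + π_3 = 1
Solving the linear system gives exactly π = [109/595, 148/595, 193/595, 29/119].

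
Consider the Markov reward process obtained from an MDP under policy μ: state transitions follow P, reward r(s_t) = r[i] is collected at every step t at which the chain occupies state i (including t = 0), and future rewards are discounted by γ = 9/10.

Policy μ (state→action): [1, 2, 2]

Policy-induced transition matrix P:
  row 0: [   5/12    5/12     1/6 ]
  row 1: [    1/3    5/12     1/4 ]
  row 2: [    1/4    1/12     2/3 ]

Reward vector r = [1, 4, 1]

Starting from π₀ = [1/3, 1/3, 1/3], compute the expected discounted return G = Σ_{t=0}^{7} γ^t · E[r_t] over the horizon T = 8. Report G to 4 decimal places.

t=0: π = [0.3333, 0.3333, 0.3333], E[r] = 2.0000, γ^t·E[r] = 2.000000, running G = 2.000000
t=1: π = [0.3333, 0.3056, 0.3611], E[r] = 1.9167, γ^t·E[r] = 1.725000, running G = 3.725000
t=2: π = [0.3310, 0.2963, 0.3727], E[r] = 1.8889, γ^t·E[r] = 1.530000, running G = 5.255000
t=3: π = [0.3299, 0.2924, 0.3777], E[r] = 1.8773, γ^t·E[r] = 1.368563, running G = 6.623563
t=4: π = [0.3293, 0.2908, 0.3799], E[r] = 1.8723, γ^t·E[r] = 1.228416, running G = 7.851978
t=5: π = [0.3291, 0.2900, 0.3808], E[r] = 1.8701, γ^t·E[r] = 1.104283, running G = 8.956261
t=6: π = [0.3290, 0.2897, 0.3813], E[r] = 1.8692, γ^t·E[r] = 0.993348, running G = 9.949609
t=7: π = [0.3290, 0.2896, 0.3814], E[r] = 1.8687, γ^t·E[r] = 0.893814, running G = 10.843423

G = 10.8434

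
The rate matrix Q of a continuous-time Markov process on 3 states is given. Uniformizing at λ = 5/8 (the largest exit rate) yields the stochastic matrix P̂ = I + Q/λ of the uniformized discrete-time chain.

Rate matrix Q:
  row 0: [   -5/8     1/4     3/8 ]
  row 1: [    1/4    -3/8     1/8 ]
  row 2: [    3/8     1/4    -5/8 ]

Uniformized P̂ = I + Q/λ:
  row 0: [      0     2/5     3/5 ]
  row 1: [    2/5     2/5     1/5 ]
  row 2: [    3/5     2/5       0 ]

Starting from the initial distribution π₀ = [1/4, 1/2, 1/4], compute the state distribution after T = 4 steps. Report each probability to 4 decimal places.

π = [0.3196, 0.4000, 0.2804]

t=0: π = [0.2500, 0.5000, 0.2500]
t=1: π = [0.3500, 0.4000, 0.2500]
t=2: π = [0.3100, 0.4000, 0.2900]
t=3: π = [0.3340, 0.4000, 0.2660]
t=4: π = [0.3196, 0.4000, 0.2804]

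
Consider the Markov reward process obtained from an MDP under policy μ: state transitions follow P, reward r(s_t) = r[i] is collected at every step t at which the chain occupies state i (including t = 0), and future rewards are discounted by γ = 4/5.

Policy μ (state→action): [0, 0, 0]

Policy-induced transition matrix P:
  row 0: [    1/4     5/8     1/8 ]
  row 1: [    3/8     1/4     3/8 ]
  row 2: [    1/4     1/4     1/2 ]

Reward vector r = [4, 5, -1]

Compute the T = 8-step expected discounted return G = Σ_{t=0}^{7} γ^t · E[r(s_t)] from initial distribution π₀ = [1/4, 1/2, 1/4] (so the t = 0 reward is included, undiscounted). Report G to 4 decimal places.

G = 11.6004

t=0: π = [0.2500, 0.5000, 0.2500], E[r] = 3.2500, γ^t·E[r] = 3.250000, running G = 3.250000
t=1: π = [0.3125, 0.3438, 0.3438], E[r] = 2.6250, γ^t·E[r] = 2.100000, running G = 5.350000
t=2: π = [0.2930, 0.3672, 0.3398], E[r] = 2.6680, γ^t·E[r] = 1.707500, running G = 7.057500
t=3: π = [0.2959, 0.3599, 0.3442], E[r] = 2.6387, γ^t·E[r] = 1.351000, running G = 8.408500
t=4: π = [0.2950, 0.3610, 0.3441], E[r] = 2.6407, γ^t·E[r] = 1.081625, running G = 9.490125
t=5: π = [0.2951, 0.3606, 0.3443], E[r] = 2.6393, γ^t·E[r] = 0.864850, running G = 10.354975
t=6: π = [0.2951, 0.3607, 0.3443], E[r] = 2.6394, γ^t·E[r] = 0.691905, running G = 11.046880
t=7: π = [0.2951, 0.3607, 0.3443], E[r] = 2.6393, γ^t·E[r] = 0.553510, running G = 11.600390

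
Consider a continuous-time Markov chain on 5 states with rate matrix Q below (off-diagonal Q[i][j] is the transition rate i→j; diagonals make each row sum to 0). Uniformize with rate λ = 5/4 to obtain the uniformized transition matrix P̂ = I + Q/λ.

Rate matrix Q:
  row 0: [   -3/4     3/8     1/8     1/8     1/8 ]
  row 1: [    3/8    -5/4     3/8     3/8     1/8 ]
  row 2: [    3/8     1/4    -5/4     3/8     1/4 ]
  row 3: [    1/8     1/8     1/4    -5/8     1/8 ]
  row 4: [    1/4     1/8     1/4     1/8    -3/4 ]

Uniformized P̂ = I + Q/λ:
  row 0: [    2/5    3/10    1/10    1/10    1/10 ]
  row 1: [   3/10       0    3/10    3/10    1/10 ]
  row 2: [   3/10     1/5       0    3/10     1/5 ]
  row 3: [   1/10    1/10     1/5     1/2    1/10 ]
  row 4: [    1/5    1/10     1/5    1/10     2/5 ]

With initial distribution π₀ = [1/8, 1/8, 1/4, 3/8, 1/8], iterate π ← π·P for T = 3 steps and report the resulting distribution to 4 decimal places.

t=0: π = [0.1250, 0.1250, 0.2500, 0.3750, 0.1250]
t=1: π = [0.2250, 0.1375, 0.1500, 0.3250, 0.1625]
t=2: π = [0.2413, 0.1463, 0.1613, 0.2875, 0.1638]
t=3: π = [0.2503, 0.1498, 0.1583, 0.2765, 0.1653]

π = [0.2503, 0.1498, 0.1583, 0.2765, 0.1653]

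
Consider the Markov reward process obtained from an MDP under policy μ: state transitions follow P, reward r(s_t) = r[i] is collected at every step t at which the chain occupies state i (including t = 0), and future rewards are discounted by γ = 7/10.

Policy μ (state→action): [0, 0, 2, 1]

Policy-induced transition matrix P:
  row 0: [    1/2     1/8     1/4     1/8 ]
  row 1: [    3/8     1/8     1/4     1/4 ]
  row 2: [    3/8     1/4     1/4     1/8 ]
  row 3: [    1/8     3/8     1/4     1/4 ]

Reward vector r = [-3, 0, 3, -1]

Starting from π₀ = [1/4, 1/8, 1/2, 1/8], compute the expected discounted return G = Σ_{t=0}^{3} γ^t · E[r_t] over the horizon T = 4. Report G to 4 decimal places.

G = -0.2186

t=0: π = [0.2500, 0.1250, 0.5000, 0.1250], E[r] = 0.6250, γ^t·E[r] = 0.625000, running G = 0.625000
t=1: π = [0.3750, 0.2188, 0.2500, 0.1563], E[r] = -0.5313, γ^t·E[r] = -0.371875, running G = 0.253125
t=2: π = [0.3828, 0.1953, 0.2500, 0.1719], E[r] = -0.5703, γ^t·E[r] = -0.279453, running G = -0.026328
t=3: π = [0.3799, 0.1992, 0.2500, 0.1709], E[r] = -0.5605, γ^t·E[r] = -0.192268, running G = -0.218596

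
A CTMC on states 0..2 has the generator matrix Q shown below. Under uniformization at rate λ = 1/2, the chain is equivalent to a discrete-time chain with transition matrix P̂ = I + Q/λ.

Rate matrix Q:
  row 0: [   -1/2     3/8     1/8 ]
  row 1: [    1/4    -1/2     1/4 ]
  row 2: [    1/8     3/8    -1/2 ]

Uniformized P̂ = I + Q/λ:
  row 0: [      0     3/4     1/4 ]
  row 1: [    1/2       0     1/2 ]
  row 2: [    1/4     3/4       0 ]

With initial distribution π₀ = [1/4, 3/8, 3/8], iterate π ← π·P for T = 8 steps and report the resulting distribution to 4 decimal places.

t=0: π = [0.2500, 0.3750, 0.3750]
t=1: π = [0.2813, 0.4688, 0.2500]
t=2: π = [0.2969, 0.3984, 0.3047]
t=3: π = [0.2754, 0.4512, 0.2734]
t=4: π = [0.2939, 0.4116, 0.2944]
t=5: π = [0.2794, 0.4413, 0.2793]
t=6: π = [0.2905, 0.4190, 0.2905]
t=7: π = [0.2821, 0.4357, 0.2821]
t=8: π = [0.2884, 0.4232, 0.2884]

π = [0.2884, 0.4232, 0.2884]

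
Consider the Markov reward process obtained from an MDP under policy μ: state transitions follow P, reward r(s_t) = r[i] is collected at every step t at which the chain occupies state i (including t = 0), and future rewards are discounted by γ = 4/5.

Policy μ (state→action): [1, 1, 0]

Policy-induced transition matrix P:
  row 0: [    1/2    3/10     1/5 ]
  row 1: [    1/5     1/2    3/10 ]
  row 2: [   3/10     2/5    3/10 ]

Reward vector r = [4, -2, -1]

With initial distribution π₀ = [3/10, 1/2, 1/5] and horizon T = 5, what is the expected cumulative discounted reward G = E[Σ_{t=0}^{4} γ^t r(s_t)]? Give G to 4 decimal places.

G = 0.4160

t=0: π = [0.3000, 0.5000, 0.2000], E[r] = 0.0000, γ^t·E[r] = 0.000000, running G = 0.000000
t=1: π = [0.3100, 0.4200, 0.2700], E[r] = 0.1300, γ^t·E[r] = 0.104000, running G = 0.104000
t=2: π = [0.3200, 0.4110, 0.2690], E[r] = 0.1890, γ^t·E[r] = 0.120960, running G = 0.224960
t=3: π = [0.3229, 0.4091, 0.2680], E[r] = 0.2054, γ^t·E[r] = 0.105165, running G = 0.330125
t=4: π = [0.3237, 0.4086, 0.2677], E[r] = 0.2097, γ^t·E[r] = 0.085905, running G = 0.416030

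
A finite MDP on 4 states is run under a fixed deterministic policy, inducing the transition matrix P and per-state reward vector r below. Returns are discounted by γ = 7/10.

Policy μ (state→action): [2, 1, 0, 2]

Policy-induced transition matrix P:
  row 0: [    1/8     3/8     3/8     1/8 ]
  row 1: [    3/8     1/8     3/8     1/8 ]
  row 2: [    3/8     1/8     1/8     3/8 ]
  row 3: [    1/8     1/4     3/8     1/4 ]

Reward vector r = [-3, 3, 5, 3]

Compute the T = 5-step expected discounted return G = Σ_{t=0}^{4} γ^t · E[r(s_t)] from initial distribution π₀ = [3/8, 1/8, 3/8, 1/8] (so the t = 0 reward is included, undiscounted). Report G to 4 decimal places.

G = 5.1731

t=0: π = [0.3750, 0.1250, 0.3750, 0.1250], E[r] = 1.5000, γ^t·E[r] = 1.500000, running G = 1.500000
t=1: π = [0.2500, 0.2344, 0.2813, 0.2344], E[r] = 2.0625, γ^t·E[r] = 1.443750, running G = 2.943750
t=2: π = [0.2539, 0.2168, 0.3047, 0.2246], E[r] = 2.0859, γ^t·E[r] = 1.022109, running G = 3.965859
t=3: π = [0.2554, 0.2166, 0.2988, 0.2292], E[r] = 2.0654, γ^t·E[r] = 0.708442, running G = 4.674302
t=4: π = [0.2538, 0.2175, 0.3003, 0.2284], E[r] = 2.0775, γ^t·E[r] = 0.498811, running G = 5.173113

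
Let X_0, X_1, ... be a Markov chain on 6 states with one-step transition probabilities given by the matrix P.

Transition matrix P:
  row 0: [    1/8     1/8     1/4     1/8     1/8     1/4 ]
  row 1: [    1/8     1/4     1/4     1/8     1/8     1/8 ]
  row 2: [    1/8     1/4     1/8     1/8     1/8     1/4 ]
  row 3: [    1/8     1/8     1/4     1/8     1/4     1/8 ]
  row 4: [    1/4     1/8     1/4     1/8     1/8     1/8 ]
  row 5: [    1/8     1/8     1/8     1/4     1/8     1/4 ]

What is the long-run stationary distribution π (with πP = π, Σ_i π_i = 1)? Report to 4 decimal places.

Balance equations π_j = Σ_i π_i·P[i][j]:
  π_0 = 1/8·π_0 + 1/8·π_1 + 1/8·π_2 + 1/8·π_3 + 1/4·π_4 + 1/8·π_5
  π_1 = 1/8·π_0 + 1/4·π_1 + 1/4·π_2 + 1/8·π_3 + 1/8·π_4 + 1/8·π_5
  π_2 = 1/4·π_0 + 1/4·π_1 + 1/8·π_2 + 1/4·π_3 + 1/4·π_4 + 1/8·π_5
  π_3 = 1/8·π_0 + 1/8·π_1 + 1/8·π_2 + 1/8·π_3 + 1/8·π_4 + 1/4·π_5
  π_4 = 1/8·π_0 + 1/8·π_1 + 1/8·π_2 + 1/4·π_3 + 1/8·π_4 + 1/8·π_5
  normalize: π_0 + π_1 + π_2 + π_3 + π_4 + π_5 = 1
Solving the linear system gives exactly π = [4683/32759, 5620/32759, 6581/32759, 4881/32759, 4705/32759, 6289/32759].

π = [0.1430, 0.1716, 0.2009, 0.1490, 0.1436, 0.1920]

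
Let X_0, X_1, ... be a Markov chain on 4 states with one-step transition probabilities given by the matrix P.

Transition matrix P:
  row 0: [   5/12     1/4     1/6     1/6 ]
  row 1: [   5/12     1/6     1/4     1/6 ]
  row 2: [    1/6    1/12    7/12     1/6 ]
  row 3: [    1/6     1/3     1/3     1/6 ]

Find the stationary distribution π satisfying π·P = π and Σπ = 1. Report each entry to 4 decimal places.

π = [0.2849, 0.1882, 0.3602, 0.1667]

Balance equations π_j = Σ_i π_i·P[i][j]:
  π_0 = 5/12·π_0 + 5/12·π_1 + 1/6·π_2 + 1/6·π_3
  π_1 = 1/4·π_0 + 1/6·π_1 + 1/12·π_2 + 1/3·π_3
  π_2 = 1/6·π_0 + 1/4·π_1 + 7/12·π_2 + 1/3·π_3
  normalize: π_0 + π_1 + π_2 + π_3 = 1
Solving the linear system gives exactly π = [53/186, 35/186, 67/186, 1/6].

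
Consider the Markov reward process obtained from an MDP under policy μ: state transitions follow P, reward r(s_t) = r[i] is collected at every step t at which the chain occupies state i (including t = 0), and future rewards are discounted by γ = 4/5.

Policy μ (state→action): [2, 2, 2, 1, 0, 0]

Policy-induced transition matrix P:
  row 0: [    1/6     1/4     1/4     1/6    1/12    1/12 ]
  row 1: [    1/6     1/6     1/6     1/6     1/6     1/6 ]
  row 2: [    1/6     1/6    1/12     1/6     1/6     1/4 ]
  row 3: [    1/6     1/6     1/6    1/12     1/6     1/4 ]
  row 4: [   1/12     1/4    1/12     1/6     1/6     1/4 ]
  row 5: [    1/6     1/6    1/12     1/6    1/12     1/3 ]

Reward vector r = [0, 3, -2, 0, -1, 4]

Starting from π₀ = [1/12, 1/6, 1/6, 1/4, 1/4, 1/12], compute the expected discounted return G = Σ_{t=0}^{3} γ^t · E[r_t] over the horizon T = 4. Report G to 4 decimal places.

t=0: π = [0.0833, 0.1667, 0.1667, 0.2500, 0.2500, 0.0833], E[r] = 0.2500, γ^t·E[r] = 0.250000, running G = 0.250000
t=1: π = [0.1458, 0.1944, 0.1319, 0.1458, 0.1528, 0.2292], E[r] = 1.0833, γ^t·E[r] = 0.866667, running G = 1.116667
t=2: π = [0.1539, 0.1916, 0.1360, 0.1545, 0.1354, 0.2286], E[r] = 1.0816, γ^t·E[r] = 0.692222, running G = 1.808889
t=3: π = [0.1554, 0.1908, 0.1378, 0.1538, 0.1348, 0.2274], E[r] = 1.0716, γ^t·E[r] = 0.548667, running G = 2.357556

G = 2.3576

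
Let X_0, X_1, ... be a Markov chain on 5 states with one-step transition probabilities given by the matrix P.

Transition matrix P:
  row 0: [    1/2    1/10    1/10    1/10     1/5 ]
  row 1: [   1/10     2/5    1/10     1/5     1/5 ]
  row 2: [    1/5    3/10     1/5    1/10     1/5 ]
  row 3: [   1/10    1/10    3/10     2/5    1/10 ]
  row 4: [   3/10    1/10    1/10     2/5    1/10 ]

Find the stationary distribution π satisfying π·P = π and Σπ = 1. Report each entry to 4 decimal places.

Balance equations π_j = Σ_i π_i·P[i][j]:
  π_0 = 1/2·π_0 + 1/10·π_1 + 1/5·π_2 + 1/10·π_3 + 3/10·π_4
  π_1 = 1/10·π_0 + 2/5·π_1 + 3/10·π_2 + 1/10·π_3 + 1/10·π_4
  π_2 = 1/10·π_0 + 1/10·π_1 + 1/5·π_2 + 3/10·π_3 + 1/10·π_4
  π_3 = 1/10·π_0 + 1/5·π_1 + 1/10·π_2 + 2/5·π_3 + 2/5·π_4
  normalize: π_0 + π_1 + π_2 + π_3 + π_4 = 1
Solving the linear system gives exactly π = [309/1249, 237/1249, 205/1249, 298/1249, 200/1249].

π = [0.2474, 0.1898, 0.1641, 0.2386, 0.1601]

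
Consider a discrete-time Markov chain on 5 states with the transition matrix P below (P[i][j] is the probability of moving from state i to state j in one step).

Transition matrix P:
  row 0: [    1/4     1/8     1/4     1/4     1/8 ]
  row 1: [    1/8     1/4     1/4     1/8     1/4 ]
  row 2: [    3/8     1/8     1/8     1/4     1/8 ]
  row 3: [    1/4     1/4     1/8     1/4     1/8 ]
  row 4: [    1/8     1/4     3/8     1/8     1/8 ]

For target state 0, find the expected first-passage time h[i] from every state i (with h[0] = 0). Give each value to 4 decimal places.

h = [0.0000, 4.9387, 3.7970, 4.4144, 4.8118]

First-step conditioning: h[0] = 0; for i ≠ 0, h[i] = 1 + Σ_k P[i][k]·h[k].
  h[1] = 1 + 1/4·h[1] + 1/4·h[2] + 1/8·h[3] + 1/4·h[4]
  h[2] = 1 + 1/8·h[1] + 1/8·h[2] + 1/4·h[3] + 1/8·h[4]
  h[3] = 1 + 1/4·h[1] + 1/8·h[2] + 1/4·h[3] + 1/8·h[4]
  h[4] = 1 + 1/4·h[1] + 3/8·h[2] + 1/8·h[3] + 1/8·h[4]
Solving the 4×4 linear system over states ≠ 0 gives exactly h = [0, 2336/473, 1796/473, 2088/473, 2276/473] (h[0] = 0 is the target).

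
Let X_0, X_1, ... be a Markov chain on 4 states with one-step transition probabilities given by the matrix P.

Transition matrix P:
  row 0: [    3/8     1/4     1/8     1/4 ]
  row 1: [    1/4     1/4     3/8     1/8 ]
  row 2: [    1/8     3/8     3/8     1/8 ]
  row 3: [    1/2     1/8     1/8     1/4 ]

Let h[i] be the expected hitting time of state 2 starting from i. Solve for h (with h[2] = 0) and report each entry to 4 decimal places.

h = [5.5385, 4.1319, 0.0000, 5.7143]

First-step conditioning: h[2] = 0; for i ≠ 2, h[i] = 1 + Σ_k P[i][k]·h[k].
  h[0] = 1 + 3/8·h[0] + 1/4·h[1] + 1/4·h[3]
  h[1] = 1 + 1/4·h[0] + 1/4·h[1] + 1/8·h[3]
  h[3] = 1 + 1/2·h[0] + 1/8·h[1] + 1/4·h[3]
Solving the 3×3 linear system over states ≠ 2 gives exactly h = [72/13, 376/91, 0, 40/7] (h[2] = 0 is the target).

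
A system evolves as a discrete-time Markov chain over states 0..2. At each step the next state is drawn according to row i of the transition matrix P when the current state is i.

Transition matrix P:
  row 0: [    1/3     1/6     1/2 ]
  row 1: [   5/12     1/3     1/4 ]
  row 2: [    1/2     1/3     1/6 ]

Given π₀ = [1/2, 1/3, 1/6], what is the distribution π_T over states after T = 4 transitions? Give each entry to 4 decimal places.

t=0: π = [0.5000, 0.3333, 0.1667]
t=1: π = [0.3889, 0.2500, 0.3611]
t=2: π = [0.4144, 0.2685, 0.3171]
t=3: π = [0.4086, 0.2643, 0.3272]
t=4: π = [0.4099, 0.2652, 0.3249]

π = [0.4099, 0.2652, 0.3249]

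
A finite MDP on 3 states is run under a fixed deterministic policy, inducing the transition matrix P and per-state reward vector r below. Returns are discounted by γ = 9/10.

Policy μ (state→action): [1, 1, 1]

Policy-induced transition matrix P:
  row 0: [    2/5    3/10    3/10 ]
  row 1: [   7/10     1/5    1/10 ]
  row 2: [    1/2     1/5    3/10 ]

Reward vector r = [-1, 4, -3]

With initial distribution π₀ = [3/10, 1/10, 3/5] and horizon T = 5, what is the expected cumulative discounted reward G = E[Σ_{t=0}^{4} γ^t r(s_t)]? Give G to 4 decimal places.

t=0: π = [0.3000, 0.1000, 0.6000], E[r] = -1.7000, γ^t·E[r] = -1.700000, running G = -1.700000
t=1: π = [0.4900, 0.2300, 0.2800], E[r] = -0.4100, γ^t·E[r] = -0.369000, running G = -2.069000
t=2: π = [0.4970, 0.2490, 0.2540], E[r] = -0.2630, γ^t·E[r] = -0.213030, running G = -2.282030
t=3: π = [0.5001, 0.2497, 0.2502], E[r] = -0.2519, γ^t·E[r] = -0.183635, running G = -2.465665
t=4: π = [0.4999, 0.2500, 0.2501], E[r] = -0.2501, γ^t·E[r] = -0.164071, running G = -2.629736

G = -2.6297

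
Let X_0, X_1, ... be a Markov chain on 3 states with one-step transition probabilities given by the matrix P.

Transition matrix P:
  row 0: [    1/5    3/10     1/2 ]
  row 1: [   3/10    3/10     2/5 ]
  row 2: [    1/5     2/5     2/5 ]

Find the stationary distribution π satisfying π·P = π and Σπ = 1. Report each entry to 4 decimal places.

Balance equations π_j = Σ_i π_i·P[i][j]:
  π_0 = 1/5·π_0 + 3/10·π_1 + 1/5·π_2
  π_1 = 3/10·π_0 + 3/10·π_1 + 2/5·π_2
  normalize: π_0 + π_1 + π_2 = 1
Solving the linear system gives exactly π = [26/111, 38/111, 47/111].

π = [0.2342, 0.3423, 0.4234]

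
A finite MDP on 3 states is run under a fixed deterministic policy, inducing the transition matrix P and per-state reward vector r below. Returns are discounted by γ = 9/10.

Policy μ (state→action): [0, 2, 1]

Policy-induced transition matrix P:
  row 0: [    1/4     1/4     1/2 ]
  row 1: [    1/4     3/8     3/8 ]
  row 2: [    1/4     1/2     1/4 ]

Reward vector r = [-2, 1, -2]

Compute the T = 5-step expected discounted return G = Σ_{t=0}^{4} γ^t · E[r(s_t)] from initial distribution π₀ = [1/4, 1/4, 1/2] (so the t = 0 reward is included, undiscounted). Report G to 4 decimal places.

t=0: π = [0.2500, 0.2500, 0.5000], E[r] = -1.2500, γ^t·E[r] = -1.250000, running G = -1.250000
t=1: π = [0.2500, 0.4063, 0.3438], E[r] = -0.7813, γ^t·E[r] = -0.703125, running G = -1.953125
t=2: π = [0.2500, 0.3867, 0.3633], E[r] = -0.8398, γ^t·E[r] = -0.680273, running G = -2.633398
t=3: π = [0.2500, 0.3892, 0.3608], E[r] = -0.8325, γ^t·E[r] = -0.606907, running G = -3.240305
t=4: π = [0.2500, 0.3889, 0.3611], E[r] = -0.8334, γ^t·E[r] = -0.546817, running G = -3.787122

G = -3.7871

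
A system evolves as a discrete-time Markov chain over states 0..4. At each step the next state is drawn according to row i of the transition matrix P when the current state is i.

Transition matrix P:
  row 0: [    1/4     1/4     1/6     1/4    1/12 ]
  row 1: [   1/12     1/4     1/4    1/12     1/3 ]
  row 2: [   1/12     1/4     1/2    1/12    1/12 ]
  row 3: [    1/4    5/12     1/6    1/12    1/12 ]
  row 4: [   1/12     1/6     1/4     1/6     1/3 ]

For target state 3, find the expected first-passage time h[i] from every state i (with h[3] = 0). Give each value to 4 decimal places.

First-step conditioning: h[3] = 0; for i ≠ 3, h[i] = 1 + Σ_k P[i][k]·h[k].
  h[0] = 1 + 1/4·h[0] + 1/4·h[1] + 1/6·h[2] + 1/12·h[4]
  h[1] = 1 + 1/12·h[0] + 1/4·h[1] + 1/4·h[2] + 1/3·h[4]
  h[2] = 1 + 1/12·h[0] + 1/4·h[1] + 1/2·h[2] + 1/12·h[4]
  h[4] = 1 + 1/12·h[0] + 1/6·h[1] + 1/4·h[2] + 1/3·h[4]
Solving the 4×4 linear system over states ≠ 3 gives exactly h = [1776/257, 2160/257, 2220/257, 0, 1980/257] (h[3] = 0 is the target).

h = [6.9105, 8.4047, 8.6381, 0.0000, 7.7043]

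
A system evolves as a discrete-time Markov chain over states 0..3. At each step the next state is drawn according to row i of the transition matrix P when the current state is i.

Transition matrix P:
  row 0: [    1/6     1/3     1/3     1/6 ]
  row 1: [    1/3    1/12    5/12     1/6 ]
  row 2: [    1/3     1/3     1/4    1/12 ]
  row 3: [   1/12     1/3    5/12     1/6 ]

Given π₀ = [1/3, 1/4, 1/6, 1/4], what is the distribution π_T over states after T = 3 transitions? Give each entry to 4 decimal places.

π = [0.2560, 0.2669, 0.3386, 0.1385]

t=0: π = [0.3333, 0.2500, 0.1667, 0.2500]
t=1: π = [0.2153, 0.2708, 0.3611, 0.1528]
t=2: π = [0.2593, 0.2656, 0.3385, 0.1366]
t=3: π = [0.2560, 0.2669, 0.3386, 0.1385]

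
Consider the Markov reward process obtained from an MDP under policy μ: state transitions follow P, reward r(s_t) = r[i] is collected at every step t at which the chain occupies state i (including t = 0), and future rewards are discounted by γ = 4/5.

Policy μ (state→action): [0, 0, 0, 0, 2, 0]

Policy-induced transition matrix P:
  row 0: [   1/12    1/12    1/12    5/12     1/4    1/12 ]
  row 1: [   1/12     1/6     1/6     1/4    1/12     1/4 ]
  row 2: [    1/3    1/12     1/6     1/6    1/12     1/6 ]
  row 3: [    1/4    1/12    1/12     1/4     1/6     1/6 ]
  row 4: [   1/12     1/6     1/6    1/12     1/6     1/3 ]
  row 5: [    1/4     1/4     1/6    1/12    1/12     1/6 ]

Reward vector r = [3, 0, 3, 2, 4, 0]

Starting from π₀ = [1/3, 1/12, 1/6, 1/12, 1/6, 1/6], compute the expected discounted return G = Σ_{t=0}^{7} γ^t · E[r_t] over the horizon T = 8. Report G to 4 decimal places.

t=0: π = [0.3333, 0.0833, 0.1667, 0.0833, 0.1667, 0.1667], E[r] = 2.3333, γ^t·E[r] = 2.333333, running G = 2.333333
t=1: π = [0.1667, 0.1319, 0.1319, 0.2361, 0.1597, 0.1736], E[r] = 2.0069, γ^t·E[r] = 1.605556, running G = 3.938889
t=2: π = [0.1846, 0.1366, 0.1331, 0.2112, 0.1441, 0.1904], E[r] = 1.9520, γ^t·E[r] = 1.249259, running G = 5.188148
t=3: π = [0.1835, 0.1385, 0.1337, 0.2139, 0.1437, 0.1867], E[r] = 1.9544, γ^t·E[r] = 1.000642, running G = 6.188790
t=4: π = [0.1835, 0.1380, 0.1335, 0.2144, 0.1437, 0.1869], E[r] = 1.9549, γ^t·E[r] = 0.800718, running G = 6.989508
t=5: π = [0.1836, 0.1380, 0.1335, 0.2144, 0.1438, 0.1868], E[r] = 1.9551, γ^t·E[r] = 0.640640, running G = 7.630147
t=6: π = [0.1836, 0.1379, 0.1335, 0.2144, 0.1438, 0.1868], E[r] = 1.9551, γ^t·E[r] = 0.512515, running G = 8.142662
t=7: π = [0.1836, 0.1379, 0.1335, 0.2144, 0.1438, 0.1868], E[r] = 1.9551, γ^t·E[r] = 0.410010, running G = 8.552672

G = 8.5527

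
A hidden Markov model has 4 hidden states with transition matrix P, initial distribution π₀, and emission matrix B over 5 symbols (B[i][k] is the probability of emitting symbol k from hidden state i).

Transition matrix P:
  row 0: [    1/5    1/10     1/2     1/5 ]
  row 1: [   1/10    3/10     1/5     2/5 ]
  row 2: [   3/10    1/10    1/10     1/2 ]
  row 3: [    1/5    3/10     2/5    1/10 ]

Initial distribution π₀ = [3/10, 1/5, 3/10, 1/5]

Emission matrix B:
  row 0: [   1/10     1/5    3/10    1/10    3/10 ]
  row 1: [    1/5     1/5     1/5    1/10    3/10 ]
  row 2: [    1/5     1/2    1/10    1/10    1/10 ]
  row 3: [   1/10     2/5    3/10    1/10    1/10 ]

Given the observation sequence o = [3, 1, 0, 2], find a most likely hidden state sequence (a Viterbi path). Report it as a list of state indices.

path = [2, 3, 2, 3]

t=0: δ = [3.000e-02, 2.000e-02, 3.000e-02, 2.000e-02]  (obs o_0=3)
t=1: δ = [1.800e-03, 1.200e-03, 7.500e-03, 6.000e-03]  ψ = [2, 1, 0, 2]  (obs o_1=1)
t=2: δ = [2.250e-04, 3.600e-04, 4.800e-04, 3.750e-04]  ψ = [2, 3, 3, 2]  (obs o_2=0)
t=3: δ = [4.320e-05, 2.250e-05, 1.500e-05, 7.200e-05]  ψ = [2, 3, 3, 2]  (obs o_3=2)
backtrack: best end state = 3; path = [2, 3, 2, 3]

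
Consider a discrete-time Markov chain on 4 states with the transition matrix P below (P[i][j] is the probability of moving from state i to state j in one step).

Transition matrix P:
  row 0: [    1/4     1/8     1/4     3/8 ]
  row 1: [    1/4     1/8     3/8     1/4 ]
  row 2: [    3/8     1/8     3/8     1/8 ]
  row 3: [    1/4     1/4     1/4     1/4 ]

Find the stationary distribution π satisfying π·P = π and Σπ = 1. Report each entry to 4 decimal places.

π = [0.2885, 0.1559, 0.3080, 0.2476]

Balance equations π_j = Σ_i π_i·P[i][j]:
  π_0 = 1/4·π_0 + 1/4·π_1 + 3/8·π_2 + 1/4·π_3
  π_1 = 1/8·π_0 + 1/8·π_1 + 1/8·π_2 + 1/4·π_3
  π_2 = 1/4·π_0 + 3/8·π_1 + 3/8·π_2 + 1/4·π_3
  normalize: π_0 + π_1 + π_2 + π_3 = 1
Solving the linear system gives exactly π = [148/513, 80/513, 158/513, 127/513].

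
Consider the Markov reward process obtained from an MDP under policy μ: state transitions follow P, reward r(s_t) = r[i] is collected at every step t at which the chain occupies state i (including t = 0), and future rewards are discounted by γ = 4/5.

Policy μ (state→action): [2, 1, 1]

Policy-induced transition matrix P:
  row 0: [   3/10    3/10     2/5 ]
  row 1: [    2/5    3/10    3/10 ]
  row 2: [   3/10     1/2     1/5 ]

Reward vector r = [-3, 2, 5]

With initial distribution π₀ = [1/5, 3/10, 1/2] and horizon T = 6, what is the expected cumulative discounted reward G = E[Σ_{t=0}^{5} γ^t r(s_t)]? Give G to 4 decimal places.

t=0: π = [0.2000, 0.3000, 0.5000], E[r] = 2.5000, γ^t·E[r] = 2.500000, running G = 2.500000
t=1: π = [0.3300, 0.4000, 0.2700], E[r] = 1.1600, γ^t·E[r] = 0.928000, running G = 3.428000
t=2: π = [0.3400, 0.3540, 0.3060], E[r] = 1.2180, γ^t·E[r] = 0.779520, running G = 4.207520
t=3: π = [0.3354, 0.3612, 0.3034], E[r] = 1.2332, γ^t·E[r] = 0.631398, running G = 4.838918
t=4: π = [0.3361, 0.3607, 0.3032], E[r] = 1.2290, γ^t·E[r] = 0.503398, running G = 5.342317
t=5: π = [0.3361, 0.3606, 0.3033], E[r] = 1.2295, γ^t·E[r] = 0.402894, running G = 5.745211

G = 5.7452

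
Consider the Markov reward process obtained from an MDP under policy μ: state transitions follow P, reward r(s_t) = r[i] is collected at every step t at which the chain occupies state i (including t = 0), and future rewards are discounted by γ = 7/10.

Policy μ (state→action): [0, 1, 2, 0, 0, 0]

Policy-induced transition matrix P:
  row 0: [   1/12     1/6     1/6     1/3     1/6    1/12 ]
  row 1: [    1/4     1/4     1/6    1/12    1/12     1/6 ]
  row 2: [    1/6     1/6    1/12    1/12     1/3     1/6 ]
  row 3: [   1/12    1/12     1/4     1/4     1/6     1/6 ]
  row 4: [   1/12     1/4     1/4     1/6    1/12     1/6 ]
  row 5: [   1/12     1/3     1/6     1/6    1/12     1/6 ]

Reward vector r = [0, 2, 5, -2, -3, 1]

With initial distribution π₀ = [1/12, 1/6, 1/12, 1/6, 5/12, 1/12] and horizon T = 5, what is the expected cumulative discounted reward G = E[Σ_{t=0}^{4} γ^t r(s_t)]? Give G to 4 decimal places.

t=0: π = [0.0833, 0.1667, 0.0833, 0.1667, 0.4167, 0.0833], E[r] = -0.7500, γ^t·E[r] = -0.750000, running G = -0.750000
t=1: π = [0.1181, 0.2153, 0.2083, 0.1736, 0.1250, 0.1597], E[r] = 0.9097, γ^t·E[r] = 0.636806, running G = -0.113194
t=2: π = [0.1366, 0.2072, 0.1742, 0.1655, 0.1597, 0.1568], E[r] = 0.6319, γ^t·E[r] = 0.309653, running G = 0.196458
t=3: π = [0.1324, 0.2096, 0.1793, 0.1714, 0.1521, 0.1553], E[r] = 0.6717, γ^t·E[r] = 0.230387, running G = 0.426845
t=4: π = [0.1332, 0.2084, 0.1787, 0.1706, 0.1535, 0.1556], E[r] = 0.6642, γ^t·E[r] = 0.159485, running G = 0.586330

G = 0.5863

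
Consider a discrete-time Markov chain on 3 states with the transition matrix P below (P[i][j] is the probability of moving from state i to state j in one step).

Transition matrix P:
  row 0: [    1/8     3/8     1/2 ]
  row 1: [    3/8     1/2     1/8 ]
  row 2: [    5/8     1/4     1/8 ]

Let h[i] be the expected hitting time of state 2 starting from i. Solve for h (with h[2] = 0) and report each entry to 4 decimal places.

First-step conditioning: h[2] = 0; for i ≠ 2, h[i] = 1 + Σ_k P[i][k]·h[k].
  h[0] = 1 + 1/8·h[0] + 3/8·h[1]
  h[1] = 1 + 3/8·h[0] + 1/2·h[1]
Solving the 2×2 linear system over states ≠ 2 gives exactly h = [56/19, 80/19, 0] (h[2] = 0 is the target).

h = [2.9474, 4.2105, 0.0000]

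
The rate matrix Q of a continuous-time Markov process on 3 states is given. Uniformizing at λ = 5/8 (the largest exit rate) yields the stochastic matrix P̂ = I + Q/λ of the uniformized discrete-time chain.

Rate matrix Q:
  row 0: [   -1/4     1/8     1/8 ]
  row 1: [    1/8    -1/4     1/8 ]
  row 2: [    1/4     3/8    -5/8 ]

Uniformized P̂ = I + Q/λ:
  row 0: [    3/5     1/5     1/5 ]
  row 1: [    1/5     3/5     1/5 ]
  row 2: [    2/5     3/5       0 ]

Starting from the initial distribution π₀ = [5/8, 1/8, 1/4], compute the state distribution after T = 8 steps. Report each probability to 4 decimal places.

π = [0.3891, 0.4443, 0.1667]

t=0: π = [0.6250, 0.1250, 0.2500]
t=1: π = [0.5000, 0.3500, 0.1500]
t=2: π = [0.4300, 0.4000, 0.1700]
t=3: π = [0.4060, 0.4280, 0.1660]
t=4: π = [0.3956, 0.4376, 0.1668]
t=5: π = [0.3916, 0.4418, 0.1666]
t=6: π = [0.3900, 0.4434, 0.1667]
t=7: π = [0.3893, 0.4440, 0.1667]
t=8: π = [0.3891, 0.4443, 0.1667]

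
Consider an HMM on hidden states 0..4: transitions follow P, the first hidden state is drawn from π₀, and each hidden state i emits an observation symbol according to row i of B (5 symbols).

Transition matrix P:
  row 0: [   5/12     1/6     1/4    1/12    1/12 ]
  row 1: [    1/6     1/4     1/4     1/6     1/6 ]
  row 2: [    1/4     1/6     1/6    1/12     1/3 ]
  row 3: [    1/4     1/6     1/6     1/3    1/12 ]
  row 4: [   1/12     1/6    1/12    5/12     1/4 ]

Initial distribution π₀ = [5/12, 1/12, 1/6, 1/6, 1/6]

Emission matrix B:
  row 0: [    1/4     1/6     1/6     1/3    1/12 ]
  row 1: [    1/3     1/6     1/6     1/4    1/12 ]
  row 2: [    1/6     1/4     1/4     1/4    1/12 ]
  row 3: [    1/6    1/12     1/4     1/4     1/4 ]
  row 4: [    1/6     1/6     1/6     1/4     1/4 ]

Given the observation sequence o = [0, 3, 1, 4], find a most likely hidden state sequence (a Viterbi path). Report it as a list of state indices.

t=0: δ = [1.042e-01, 2.778e-02, 2.778e-02, 2.778e-02, 2.778e-02]  (obs o_0=0)
t=1: δ = [1.447e-02, 4.340e-03, 6.510e-03, 2.894e-03, 2.315e-03]  ψ = [0, 0, 0, 4, 2]  (obs o_1=3)
t=2: δ = [1.005e-03, 4.019e-04, 9.042e-04, 1.005e-04, 3.617e-04]  ψ = [0, 0, 0, 0, 2]  (obs o_2=1)
t=3: δ = [3.489e-05, 1.395e-05, 2.093e-05, 3.768e-05, 7.535e-05]  ψ = [0, 0, 0, 4, 2]  (obs o_3=4)
backtrack: best end state = 4; path = [0, 0, 2, 4]

path = [0, 0, 2, 4]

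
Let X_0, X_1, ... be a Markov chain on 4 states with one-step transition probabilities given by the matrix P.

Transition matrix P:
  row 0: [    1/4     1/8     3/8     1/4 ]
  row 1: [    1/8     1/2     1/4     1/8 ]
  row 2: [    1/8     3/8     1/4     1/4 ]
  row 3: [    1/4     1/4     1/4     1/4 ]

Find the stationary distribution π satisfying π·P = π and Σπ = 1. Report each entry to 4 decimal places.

Balance equations π_j = Σ_i π_i·P[i][j]:
  π_0 = 1/4·π_0 + 1/8·π_1 + 1/8·π_2 + 1/4·π_3
  π_1 = 1/8·π_0 + 1/2·π_1 + 3/8·π_2 + 1/4·π_3
  π_2 = 3/8·π_0 + 1/4·π_1 + 1/4·π_2 + 1/4·π_3
  normalize: π_0 + π_1 + π_2 + π_3 = 1
Solving the linear system gives exactly π = [66/383, 134/383, 104/383, 79/383].

π = [0.1723, 0.3499, 0.2715, 0.2063]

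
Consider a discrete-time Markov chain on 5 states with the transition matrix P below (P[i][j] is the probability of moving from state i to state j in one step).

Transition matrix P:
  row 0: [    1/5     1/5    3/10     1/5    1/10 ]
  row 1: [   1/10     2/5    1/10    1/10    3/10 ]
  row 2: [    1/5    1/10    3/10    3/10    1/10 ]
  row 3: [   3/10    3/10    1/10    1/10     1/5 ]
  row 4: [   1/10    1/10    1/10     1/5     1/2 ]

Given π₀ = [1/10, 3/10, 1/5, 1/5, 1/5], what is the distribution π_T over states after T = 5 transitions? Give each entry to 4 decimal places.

π = [0.1690, 0.2176, 0.1672, 0.1772, 0.2690]

t=0: π = [0.1000, 0.3000, 0.2000, 0.2000, 0.2000]
t=1: π = [0.1700, 0.2400, 0.1600, 0.1700, 0.2600]
t=2: π = [0.1670, 0.2230, 0.1660, 0.1750, 0.2690]
t=3: π = [0.1683, 0.2186, 0.1666, 0.1768, 0.2697]
t=4: π = [0.1689, 0.2178, 0.1670, 0.1771, 0.2693]
t=5: π = [0.1690, 0.2176, 0.1672, 0.1772, 0.2690]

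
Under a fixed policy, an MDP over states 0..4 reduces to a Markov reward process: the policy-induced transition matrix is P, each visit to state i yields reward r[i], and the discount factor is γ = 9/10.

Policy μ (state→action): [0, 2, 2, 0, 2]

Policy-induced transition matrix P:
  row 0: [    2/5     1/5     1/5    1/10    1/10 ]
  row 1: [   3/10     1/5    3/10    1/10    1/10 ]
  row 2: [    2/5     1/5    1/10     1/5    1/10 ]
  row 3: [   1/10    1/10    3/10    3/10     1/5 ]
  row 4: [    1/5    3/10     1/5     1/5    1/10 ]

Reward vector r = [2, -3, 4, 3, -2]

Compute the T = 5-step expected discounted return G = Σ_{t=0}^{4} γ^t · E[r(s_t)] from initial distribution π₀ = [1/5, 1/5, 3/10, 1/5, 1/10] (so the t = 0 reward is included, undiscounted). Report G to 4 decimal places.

t=0: π = [0.2000, 0.2000, 0.3000, 0.2000, 0.1000], E[r] = 1.4000, γ^t·E[r] = 1.400000, running G = 1.400000
t=1: π = [0.3000, 0.1900, 0.2100, 0.1800, 0.1200], E[r] = 1.1700, γ^t·E[r] = 1.053000, running G = 2.453000
t=2: π = [0.3030, 0.1940, 0.2160, 0.1690, 0.1180], E[r] = 1.1590, γ^t·E[r] = 0.938790, running G = 3.391790
t=3: π = [0.3063, 0.1949, 0.2147, 0.1672, 0.1169], E[r] = 1.1545, γ^t·E[r] = 0.841631, running G = 4.233421
t=4: π = [0.3070, 0.1950, 0.2147, 0.1666, 0.1167], E[r] = 1.1544, γ^t·E[r] = 0.757369, running G = 4.990790

G = 4.9908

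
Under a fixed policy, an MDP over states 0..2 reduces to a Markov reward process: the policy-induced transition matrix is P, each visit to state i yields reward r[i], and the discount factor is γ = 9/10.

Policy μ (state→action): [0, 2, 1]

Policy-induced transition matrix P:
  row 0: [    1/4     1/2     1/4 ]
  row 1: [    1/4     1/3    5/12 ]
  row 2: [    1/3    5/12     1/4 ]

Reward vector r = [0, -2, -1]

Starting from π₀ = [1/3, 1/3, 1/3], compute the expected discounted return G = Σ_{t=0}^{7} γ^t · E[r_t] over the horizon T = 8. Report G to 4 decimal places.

t=0: π = [0.3333, 0.3333, 0.3333], E[r] = -1.0000, γ^t·E[r] = -1.000000, running G = -1.000000
t=1: π = [0.2778, 0.4167, 0.3056], E[r] = -1.1389, γ^t·E[r] = -1.025000, running G = -2.025000
t=2: π = [0.2755, 0.4051, 0.3194], E[r] = -1.1296, γ^t·E[r] = -0.915000, running G = -2.940000
t=3: π = [0.2766, 0.4059, 0.3175], E[r] = -1.1292, γ^t·E[r] = -0.823219, running G = -3.763219
t=4: π = [0.2765, 0.4059, 0.3176], E[r] = -1.1294, γ^t·E[r] = -0.741023, running G = -4.504242
t=5: π = [0.2765, 0.4059, 0.3176], E[r] = -1.1294, γ^t·E[r] = -0.666905, running G = -5.171147
t=6: π = [0.2765, 0.4059, 0.3176], E[r] = -1.1294, γ^t·E[r] = -0.600216, running G = -5.771363
t=7: π = [0.2765, 0.4059, 0.3176], E[r] = -1.1294, γ^t·E[r] = -0.540194, running G = -6.311557

G = -6.3116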